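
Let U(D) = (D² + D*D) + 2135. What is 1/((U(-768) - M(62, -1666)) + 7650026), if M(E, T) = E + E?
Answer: 1/8831685 ≈ 1.1323e-7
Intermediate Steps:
M(E, T) = 2*E
U(D) = 2135 + 2*D² (U(D) = (D² + D²) + 2135 = 2*D² + 2135 = 2135 + 2*D²)
1/((U(-768) - M(62, -1666)) + 7650026) = 1/(((2135 + 2*(-768)²) - 2*62) + 7650026) = 1/(((2135 + 2*589824) - 1*124) + 7650026) = 1/(((2135 + 1179648) - 124) + 7650026) = 1/((1181783 - 124) + 7650026) = 1/(1181659 + 7650026) = 1/8831685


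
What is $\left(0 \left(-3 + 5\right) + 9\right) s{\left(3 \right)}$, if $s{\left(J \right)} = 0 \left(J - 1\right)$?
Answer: $0$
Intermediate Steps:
$s{\left(J \right)} = 0$ ($s{\left(J \right)} = 0 \left(-1 + J\right) = 0$)
$\left(0 \left(-3 + 5\right) + 9\right) s{\left(3 \right)} = \left(0 \left(-3 + 5\right) + 9\right) 0 = \left(0 \cdot 2 + 9\right) 0 = \left(0 + 9\right) 0 = 9 \cdot 0 = 0$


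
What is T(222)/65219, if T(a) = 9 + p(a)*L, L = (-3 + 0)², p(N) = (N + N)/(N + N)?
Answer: 18/65219 ≈ 0.00027599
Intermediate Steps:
p(N) = 1 (p(N) = (2*N)/((2*N)) = (2*N)*(1/(2*N)) = 1)
L = 9 (L = (-3)² = 9)
T(a) = 18 (T(a) = 9 + 1*9 = 9 + 9 = 18)
T(222)/65219 = 18/65219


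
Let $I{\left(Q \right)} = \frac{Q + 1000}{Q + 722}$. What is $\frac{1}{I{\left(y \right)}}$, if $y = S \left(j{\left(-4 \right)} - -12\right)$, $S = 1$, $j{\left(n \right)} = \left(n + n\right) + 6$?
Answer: $\frac{366}{505} \approx 0.72475$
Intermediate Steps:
$j{\left(n \right)} = 6 + 2 n$ ($j{\left(n \right)} = 2 n + 6 = 6 + 2 n$)
$y = 10$ ($y = 1 \left(\left(6 + 2 \left(-4\right)\right) - -12\right) = 1 \left(\left(6 - 8\right) + 12\right) = 1 \left(-2 + 12\right) = 1 \cdot 10 = 10$)
$I{\left(Q \right)} = \frac{1000 + Q}{722 + Q}$
$\frac{1}{I{\left(y \right)}} = \frac{1}{\frac{1}{722 + 10} \left(1000 + 10\right)} = \frac{1}{\frac{1}{732} \cdot 1010} = \frac{1}{\frac{505}{366}} = \frac{366}{505}$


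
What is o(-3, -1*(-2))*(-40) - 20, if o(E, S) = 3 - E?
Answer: -260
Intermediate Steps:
o(-3, -1*(-2))*(-40) - 20 = (3 - 1*(-3))*(-40) - 20 = (3 + 3)*(-40) - 20 = 6*(-40) - 20 = -240 - 20 = -260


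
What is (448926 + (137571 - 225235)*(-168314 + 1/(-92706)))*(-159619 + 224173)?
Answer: 14717515029997101364/15451 ≈ 9.5253e+14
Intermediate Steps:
(448926 + (137571 - 225235)*(-168314 + 1/(-92706)))*(-159619 + 224173) = (448926 - 87664*(-168314 - 1/92706))*64554 = (448926 - 87664*(-15603717685/92706))*64554 = (448926 + 683942153568920/46353)*64554 = (683962962635798/46353)*64554 = 14717515029997101364/15451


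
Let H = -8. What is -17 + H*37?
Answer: -313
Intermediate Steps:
-17 + H*37 = -17 - 8*37 = -17 - 296 = -313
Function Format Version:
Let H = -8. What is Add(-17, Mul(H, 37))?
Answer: -313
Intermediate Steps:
Add(-17, Mul(H, 37)) = Add(-17, Mul(-8, 37)) = Add(-17, -296) = -313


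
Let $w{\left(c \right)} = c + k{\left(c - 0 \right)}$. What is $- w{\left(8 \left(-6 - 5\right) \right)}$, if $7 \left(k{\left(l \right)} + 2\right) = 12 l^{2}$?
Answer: $- \frac{92298}{7} \approx -13185.0$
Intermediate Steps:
$k{\left(l \right)} = -2 + \frac{12 l^{2}}{7}$
$w{\left(c \right)} = -2 + c + \frac{12 c^{2}}{7}$ ($w{\left(c \right)} = c + \left(-2 + \frac{12 \left(c - 0\right)^{2}}{7}\right) = c + \left(-2 + \frac{12 \left(c + 0\right)^{2}}{7}\right) = c + \left(-2 + \frac{12 c^{2}}{7}\right) = -2 + c + \frac{12 c^{2}}{7}$)
$- w{\left(8 \left(-6 - 5\right) \right)} = - (-2 + 8 \left(-6 - 5\right) + \frac{12 \left(8 \left(-6 - 5\right)\right)^{2}}{7}) = - (-2 + 8 \left(-11\right) + \frac{12 \left(8 \left(-11\right)\right)^{2}}{7}) = - (-2 - 88 + \frac{12 \left(-88\right)^{2}}{7}) = - (-2 - 88 + \frac{12}{7} \cdot 7744) = - (-2 - 88 + \frac{92928}{7}) = \left(-1\right) \frac{92298}{7} = - \frac{92298}{7}$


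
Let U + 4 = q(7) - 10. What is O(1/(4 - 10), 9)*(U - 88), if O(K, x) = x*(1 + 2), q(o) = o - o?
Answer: -2754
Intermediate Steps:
q(o) = 0
U = -14 (U = -4 + (0 - 10) = -4 - 10 = -14)
O(K, x) = 3*x (O(K, x) = x*3 = 3*x)
O(1/(4 - 10), 9)*(U - 88) = (3*9)*(-14 - 88) = 27*(-102) = -2754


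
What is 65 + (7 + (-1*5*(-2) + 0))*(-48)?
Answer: -751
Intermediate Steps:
65 + (7 + (-1*5*(-2) + 0))*(-48) = 65 + (7 + (-5*(-2) + 0))*(-48) = 65 + (7 + (10 + 0))*(-48) = 65 + (7 + 10)*(-48) = 65 + 17*(-48) = 65 - 816 = -751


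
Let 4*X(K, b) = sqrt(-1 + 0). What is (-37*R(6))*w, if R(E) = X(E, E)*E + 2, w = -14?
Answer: 1036 + 777*I ≈ 1036.0 + 777.0*I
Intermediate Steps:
X(K, b) = I/4 (X(K, b) = sqrt(-1 + 0)/4 = sqrt(-1)/4 = I/4)
R(E) = 2 + I*E/4 (R(E) = (I/4)*E + 2 = I*E/4 + 2 = 2 + I*E/4)
(-37*R(6))*w = -37*(2 + (1/4)*I*6)*(-14) = -37*(2 + 3*I/2)*(-14) = (-74 - 111*I/2)*(-14) = 1036 + 777*I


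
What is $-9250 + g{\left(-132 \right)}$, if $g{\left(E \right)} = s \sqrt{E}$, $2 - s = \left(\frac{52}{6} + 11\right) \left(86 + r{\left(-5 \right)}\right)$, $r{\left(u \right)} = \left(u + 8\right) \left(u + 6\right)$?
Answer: $-9250 - \frac{10490 i \sqrt{33}}{3} \approx -9250.0 - 20087.0 i$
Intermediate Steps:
$r{\left(u \right)} = \left(6 + u\right) \left(8 + u\right)$ ($r{\left(u \right)} = \left(8 + u\right) \left(6 + u\right) = \left(6 + u\right) \left(8 + u\right)$)
$s = - \frac{5245}{3}$ ($s = 2 - \left(\frac{52}{6} + 11\right) \left(86 + \left(48 + \left(-5\right)^{2} + 14 \left(-5\right)\right)\right) = 2 - \left(52 \cdot \frac{1}{6} + 11\right) \left(86 + \left(48 + 25 - 70\right)\right) = 2 - \left(\frac{26}{3} + 11\right) \left(86 + 3\right) = 2 - \frac{59}{3} \cdot 89 = 2 - \frac{5251}{3} = - \frac{5245}{3} \approx -1748.3$)
$g{\left(E \right)} = - \frac{5245 \sqrt{E}}{3}$
$-9250 + g{\left(-132 \right)} = -9250 - \frac{5245 \sqrt{-132}}{3} = -9250 - \frac{5245 \cdot 2 i \sqrt{33}}{3} = -9250 - \frac{10490 i \sqrt{33}}{3}$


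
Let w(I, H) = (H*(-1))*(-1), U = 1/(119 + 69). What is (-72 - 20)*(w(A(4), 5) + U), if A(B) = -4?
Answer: -21643/47 ≈ -460.49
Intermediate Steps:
U = 1/188 ≈ 0.0053191
w(I, H) = H (w(I, H) = -H*(-1) = H)
(-72 - 20)*(w(A(4), 5) + U) = (-72 - 20)*(5 + 1/188) = -92*941/188 = -21643/47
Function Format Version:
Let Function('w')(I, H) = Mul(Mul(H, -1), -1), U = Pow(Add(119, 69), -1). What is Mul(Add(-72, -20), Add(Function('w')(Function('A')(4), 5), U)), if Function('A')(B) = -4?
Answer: Rational(-21643, 47) ≈ -460.49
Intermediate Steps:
U = Rational(1, 188) (U = Pow(188, -1) = Rational(1, 188) ≈ 0.0053191)
Function('w')(I, H) = H (Function('w')(I, H) = Mul(Mul(-1, H), -1) = H)
Mul(Add(-72, -20), Add(Function('w')(Function('A')(4), 5), U)) = Mul(Add(-72, -20), Add(5, Rational(1, 188))) = Mul(-92, Rational(941, 188)) = Rational(-21643, 47)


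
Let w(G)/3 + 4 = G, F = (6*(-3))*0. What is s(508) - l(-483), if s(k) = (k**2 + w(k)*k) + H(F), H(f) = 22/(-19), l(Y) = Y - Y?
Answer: 19497018/19 ≈ 1.0262e+6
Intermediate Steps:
l(Y) = 0
F = 0 (F = -18*0 = 0)
H(f) = -22/19 (H(f) = 22*(-1/19) = -22/19)
w(G) = -12 + 3*G
s(k) = -22/19 + k**2 + k*(-12 + 3*k) (s(k) = (k**2 + (-12 + 3*k)*k) - 22/19 = (k**2 + k*(-12 + 3*k)) - 22/19 = -22/19 + k**2 + k*(-12 + 3*k))
s(508) - l(-483) = (-22/19 - 12*508 + 4*508**2) - 1*0 = (-22/19 - 6096 + 4*258064) + 0 = (-22/19 - 6096 + 1032256) + 0 = 19497018/19 + 0 = 19497018/19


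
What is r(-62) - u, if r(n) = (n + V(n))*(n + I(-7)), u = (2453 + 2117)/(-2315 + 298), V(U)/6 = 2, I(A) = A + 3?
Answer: 6660670/2017 ≈ 3302.3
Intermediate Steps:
I(A) = 3 + A
V(U) = 12 (V(U) = 6*2 = 12)
u = -4570/2017 (u = 4570/(-2017) = 4570*(-1/2017) = -4570/2017 ≈ -2.2657)
r(n) = (-4 + n)*(12 + n) (r(n) = (n + 12)*(n + (3 - 7)) = (12 + n)*(n - 4) = (12 + n)*(-4 + n) = (-4 + n)*(12 + n))
r(-62) - u = (-48 + (-62)**2 + 8*(-62)) - 1*(-4570/2017) = (-48 + 3844 - 496) + 4570/2017 = 3300 + 4570/2017 = 6660670/2017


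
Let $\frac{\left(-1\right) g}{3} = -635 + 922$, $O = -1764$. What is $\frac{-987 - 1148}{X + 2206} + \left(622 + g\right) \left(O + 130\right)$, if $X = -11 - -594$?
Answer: $\frac{1089174879}{2789} \approx 3.9053 \cdot 10^{5}$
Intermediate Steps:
$g = -861$ ($g = - 3 \left(-635 + 922\right) = \left(-3\right) 287 = -861$)
$X = 583$ ($X = -11 + 594 = 583$)
$\frac{-987 - 1148}{X + 2206} + \left(622 + g\right) \left(O + 130\right) = \frac{-987 - 1148}{583 + 2206} + \left(622 - 861\right) \left(-1764 + 130\right) = - \frac{2135}{2789} - -390526 = \left(-2135\right) \frac{1}{2789} + 390526 = - \frac{2135}{2789} + 390526 = \frac{1089174879}{2789}$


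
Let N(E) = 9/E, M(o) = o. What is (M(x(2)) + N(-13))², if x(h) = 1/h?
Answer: 25/676 ≈ 0.036982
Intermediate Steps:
(M(x(2)) + N(-13))² = (1/2 + 9/(-13))² = (½ + 9*(-1/13))² = (½ - 9/13)² = (-5/26)² = 25/676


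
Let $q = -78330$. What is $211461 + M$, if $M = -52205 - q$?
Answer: $237586$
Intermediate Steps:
$M = 26125$ ($M = -52205 - -78330 = -52205 + 78330 = 26125$)
$211461 + M = 211461 + 26125 = 237586$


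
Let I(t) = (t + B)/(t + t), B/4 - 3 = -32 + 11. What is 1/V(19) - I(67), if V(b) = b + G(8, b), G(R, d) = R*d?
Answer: 989/22914 ≈ 0.043161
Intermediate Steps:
B = -72 (B = 12 + 4*(-32 + 11) = 12 + 4*(-21) = 12 - 84 = -72)
V(b) = 9*b (V(b) = b + 8*b = 9*b)
I(t) = (-72 + t)/(2*t) (I(t) = (t - 72)/(t + t) = (-72 + t)/((2*t)) = (-72 + t)*(1/(2*t)) = (-72 + t)/(2*t))
1/V(19) - I(67) = 1/(9*19) - (-72 + 67)/(2*67) = 1/171 - (-5)/(2*67) = 1/171 - 1*(-5/134) = 1/171 + 5/134 = 989/22914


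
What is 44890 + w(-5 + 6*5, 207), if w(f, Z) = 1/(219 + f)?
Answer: 10953161/244 ≈ 44890.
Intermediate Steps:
44890 + w(-5 + 6*5, 207) = 44890 + 1/(219 + (-5 + 6*5)) = 44890 + 1/(219 + (-5 + 30)) = 44890 + 1/(219 + 25) = 44890 + 1/244 = 10953161/244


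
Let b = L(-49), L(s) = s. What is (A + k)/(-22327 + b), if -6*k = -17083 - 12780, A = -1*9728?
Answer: 28505/134256 ≈ 0.21232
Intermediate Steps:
b = -49
A = -9728
k = 29863/6 (k = -(-17083 - 12780)/6 = -⅙*(-29863) = 29863/6 ≈ 4977.2)
(A + k)/(-22327 + b) = (-9728 + 29863/6)/(-22327 - 49) = -28505/6/(-22376) = -28505/6*(-1/22376) = 28505/134256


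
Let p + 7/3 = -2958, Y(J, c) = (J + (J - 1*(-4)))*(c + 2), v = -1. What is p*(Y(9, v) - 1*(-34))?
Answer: -497336/3 ≈ -1.6578e+5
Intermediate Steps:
Y(J, c) = (2 + c)*(4 + 2*J) (Y(J, c) = (J + (J + 4))*(2 + c) = (J + (4 + J))*(2 + c) = (4 + 2*J)*(2 + c) = (2 + c)*(4 + 2*J))
p = -8881/3 (p = -7/3 - 2958 = -8881/3 ≈ -2960.3)
p*(Y(9, v) - 1*(-34)) = -8881*((8 + 4*9 + 4*(-1) + 2*9*(-1)) - 1*(-34))/3 = -8881*((8 + 36 - 4 - 18) + 34)/3 = -8881*(22 + 34)/3 = -8881/3*56 = -497336/3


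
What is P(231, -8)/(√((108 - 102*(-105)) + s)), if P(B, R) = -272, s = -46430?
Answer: 136*I*√8903/8903 ≈ 1.4414*I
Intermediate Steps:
P(231, -8)/(√((108 - 102*(-105)) + s)) = -272/√((108 - 102*(-105)) - 46430) = -272/√((108 + 10710) - 46430) = -272/√(10818 - 46430) = -272*(-I*√8903/17806) = -(-136)*I*√8903/8903 = 136*I*√8903/8903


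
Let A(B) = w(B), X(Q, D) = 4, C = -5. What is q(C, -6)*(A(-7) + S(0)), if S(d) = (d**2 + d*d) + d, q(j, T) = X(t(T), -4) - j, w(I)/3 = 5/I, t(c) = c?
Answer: -135/7 ≈ -19.286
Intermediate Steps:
w(I) = 15/I (w(I) = 3*(5/I) = 15/I)
q(j, T) = 4 - j
S(d) = d + 2*d**2 (S(d) = (d**2 + d**2) + d = 2*d**2 + d = d + 2*d**2)
A(B) = 15/B
q(C, -6)*(A(-7) + S(0)) = (4 - 1*(-5))*(15/(-7) + 0*(1 + 2*0)) = (4 + 5)*(15*(-1/7) + 0*(1 + 0)) = 9*(-15/7 + 0*1) = 9*(-15/7 + 0) = 9*(-15/7) = -135/7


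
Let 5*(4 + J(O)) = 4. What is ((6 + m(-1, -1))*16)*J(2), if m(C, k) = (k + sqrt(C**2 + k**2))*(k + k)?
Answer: -2048/5 + 512*sqrt(2)/5 ≈ -264.78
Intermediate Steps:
J(O) = -16/5 (J(O) = -4 + (1/5)*4 = -4 + 4/5 = -16/5)
m(C, k) = 2*k*(k + sqrt(C**2 + k**2)) (m(C, k) = (k + sqrt(C**2 + k**2))*(2*k) = 2*k*(k + sqrt(C**2 + k**2)))
((6 + m(-1, -1))*16)*J(2) = ((6 + 2*(-1)*(-1 + sqrt((-1)**2 + (-1)**2)))*16)*(-16/5) = ((6 + 2*(-1)*(-1 + sqrt(1 + 1)))*16)*(-16/5) = ((6 + 2*(-1)*(-1 + sqrt(2)))*16)*(-16/5) = ((6 + (2 - 2*sqrt(2)))*16)*(-16/5) = ((8 - 2*sqrt(2))*16)*(-16/5) = (128 - 32*sqrt(2))*(-16/5) = -2048/5 + 512*sqrt(2)/5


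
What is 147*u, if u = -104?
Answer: -15288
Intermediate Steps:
147*u = 147*(-104) = -15288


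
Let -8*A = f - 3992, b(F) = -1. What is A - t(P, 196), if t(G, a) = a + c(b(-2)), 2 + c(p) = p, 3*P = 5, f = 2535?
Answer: -87/8 ≈ -10.875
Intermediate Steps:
P = 5/3 (P = (⅓)*5 = 5/3 ≈ 1.6667)
A = 1457/8 (A = -(2535 - 3992)/8 = -⅛*(-1457) = 1457/8 ≈ 182.13)
c(p) = -2 + p
t(G, a) = -3 + a (t(G, a) = a + (-2 - 1) = a - 3 = -3 + a)
A - t(P, 196) = 1457/8 - (-3 + 196) = 1457/8 - 1*193 = 1457/8 - 193 = -87/8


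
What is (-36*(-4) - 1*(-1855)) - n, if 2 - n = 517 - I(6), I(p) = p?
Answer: 2508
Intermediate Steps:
n = -509 (n = 2 - (517 - 1*6) = 2 - (517 - 6) = 2 - 1*511 = 2 - 511 = -509)
(-36*(-4) - 1*(-1855)) - n = (-36*(-4) - 1*(-1855)) - 1*(-509) = (144 + 1855) + 509 = 1999 + 509 = 2508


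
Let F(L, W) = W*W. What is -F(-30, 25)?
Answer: -625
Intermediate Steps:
F(L, W) = W²
-F(-30, 25) = -1*25² = -1*625 = -625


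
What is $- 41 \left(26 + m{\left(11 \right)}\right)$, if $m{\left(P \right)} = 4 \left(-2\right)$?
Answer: $-738$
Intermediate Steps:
$m{\left(P \right)} = -8$
$- 41 \left(26 + m{\left(11 \right)}\right) = - 41 \left(26 - 8\right) = \left(-41\right) 18 = -738$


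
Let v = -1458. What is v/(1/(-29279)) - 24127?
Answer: 42664655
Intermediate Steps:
v/(1/(-29279)) - 24127 = -1458/(1/(-29279)) - 24127 = -1458/(-1/29279) - 24127 = -1458*(-29279) - 24127 = 42688782 - 24127 = 42664655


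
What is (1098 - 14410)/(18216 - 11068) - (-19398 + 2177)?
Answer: 30770599/1787 ≈ 17219.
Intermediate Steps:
(1098 - 14410)/(18216 - 11068) - (-19398 + 2177) = -13312/7148 - 1*(-17221) = -13312*1/7148 + 17221 = -3328/1787 + 17221 = 30770599/1787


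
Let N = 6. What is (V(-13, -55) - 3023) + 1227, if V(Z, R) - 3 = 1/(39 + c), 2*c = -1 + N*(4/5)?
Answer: -733327/409 ≈ -1793.0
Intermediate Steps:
c = 19/10 (c = (-1 + 6*(4/5))/2 = (-1 + 6*(4*(⅕)))/2 = (-1 + 6*(⅘))/2 = (-1 + 24/5)/2 = (½)*(19/5) = 19/10 ≈ 1.9000)
V(Z, R) = 1237/409 (V(Z, R) = 3 + 1/(39 + 19/10) = 3 + 1/(409/10) = 3 + 10/409 = 1237/409)
(V(-13, -55) - 3023) + 1227 = (1237/409 - 3023) + 1227 = -1235170/409 + 1227 = -733327/409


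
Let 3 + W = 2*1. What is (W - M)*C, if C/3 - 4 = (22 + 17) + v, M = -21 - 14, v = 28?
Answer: 7242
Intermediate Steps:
M = -35
W = -1 (W = -3 + 2*1 = -3 + 2 = -1)
C = 213 (C = 12 + 3*((22 + 17) + 28) = 12 + 3*(39 + 28) = 12 + 3*67 = 12 + 201 = 213)
(W - M)*C = (-1 - 1*(-35))*213 = (-1 + 35)*213 = 34*213 = 7242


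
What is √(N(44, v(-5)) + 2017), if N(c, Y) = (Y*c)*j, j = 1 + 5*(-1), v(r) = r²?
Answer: I*√2383 ≈ 48.816*I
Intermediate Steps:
j = -4 (j = 1 - 5 = -4)
N(c, Y) = -4*Y*c (N(c, Y) = (Y*c)*(-4) = -4*Y*c)
√(N(44, v(-5)) + 2017) = √(-4*(-5)²*44 + 2017) = √(-4*25*44 + 2017) = √(-4400 + 2017) = √(-2383) = I*√2383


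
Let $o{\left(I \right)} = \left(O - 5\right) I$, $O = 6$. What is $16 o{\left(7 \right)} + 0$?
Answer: $112$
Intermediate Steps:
$o{\left(I \right)} = I$ ($o{\left(I \right)} = \left(6 - 5\right) I = 1 I = I$)
$16 o{\left(7 \right)} + 0 = 16 \cdot 7 + 0 = 112 + 0 = 112$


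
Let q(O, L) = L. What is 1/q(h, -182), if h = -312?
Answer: -1/182 ≈ -0.0054945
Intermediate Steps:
1/q(h, -182) = 1/(-182) = -1/182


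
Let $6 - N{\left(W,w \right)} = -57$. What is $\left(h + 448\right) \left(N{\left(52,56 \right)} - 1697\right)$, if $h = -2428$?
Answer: $3235320$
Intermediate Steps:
$N{\left(W,w \right)} = 63$ ($N{\left(W,w \right)} = 6 - -57 = 6 + 57 = 63$)
$\left(h + 448\right) \left(N{\left(52,56 \right)} - 1697\right) = \left(-2428 + 448\right) \left(63 - 1697\right) = \left(-1980\right) \left(-1634\right) = 3235320$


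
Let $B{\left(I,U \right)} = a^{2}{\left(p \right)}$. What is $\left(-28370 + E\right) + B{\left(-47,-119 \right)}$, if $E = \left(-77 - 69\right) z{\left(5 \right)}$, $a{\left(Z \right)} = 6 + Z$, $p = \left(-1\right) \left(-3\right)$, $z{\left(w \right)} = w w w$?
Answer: $-46539$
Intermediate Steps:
$z{\left(w \right)} = w^{3}$ ($z{\left(w \right)} = w^{2} w = w^{3}$)
$p = 3$
$B{\left(I,U \right)} = 81$ ($B{\left(I,U \right)} = \left(6 + 3\right)^{2} = 9^{2} = 81$)
$E = -18250$ ($E = \left(-77 - 69\right) 5^{3} = \left(-146\right) 125 = -18250$)
$\left(-28370 + E\right) + B{\left(-47,-119 \right)} = \left(-28370 - 18250\right) + 81 = -46620 + 81 = -46539$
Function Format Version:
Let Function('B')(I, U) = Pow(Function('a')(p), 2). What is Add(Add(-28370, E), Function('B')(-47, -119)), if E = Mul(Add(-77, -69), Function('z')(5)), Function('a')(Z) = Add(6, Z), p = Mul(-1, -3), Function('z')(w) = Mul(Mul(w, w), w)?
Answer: -46539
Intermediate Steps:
Function('z')(w) = Pow(w, 3) (Function('z')(w) = Mul(Pow(w, 2), w) = Pow(w, 3))
p = 3
Function('B')(I, U) = 81 (Function('B')(I, U) = Pow(Add(6, 3), 2) = Pow(9, 2) = 81)
E = -18250 (E = Mul(Add(-77, -69), Pow(5, 3)) = Mul(-146, 125) = -18250)
Add(Add(-28370, E), Function('B')(-47, -119)) = Add(Add(-28370, -18250), 81) = Add(-46620, 81) = -46539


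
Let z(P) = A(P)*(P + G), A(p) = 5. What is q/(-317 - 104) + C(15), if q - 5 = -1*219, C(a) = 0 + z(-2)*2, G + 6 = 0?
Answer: -33466/421 ≈ -79.492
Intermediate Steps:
G = -6 (G = -6 + 0 = -6)
z(P) = -30 + 5*P (z(P) = 5*(P - 6) = 5*(-6 + P) = -30 + 5*P)
C(a) = -80 (C(a) = 0 + (-30 + 5*(-2))*2 = 0 + (-30 - 10)*2 = 0 - 40*2 = 0 - 80 = -80)
q = -214 (q = 5 - 1*219 = 5 - 219 = -214)
q/(-317 - 104) + C(15) = -214/(-317 - 104) - 80 = -214/(-421) - 80 = -1/421*(-214) - 80 = 214/421 - 80 = -33466/421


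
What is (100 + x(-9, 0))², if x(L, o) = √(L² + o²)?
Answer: 11881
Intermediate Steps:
(100 + x(-9, 0))² = (100 + √((-9)² + 0²))² = (100 + √(81 + 0))² = (100 + √81)² = (100 + 9)² = 109² = 11881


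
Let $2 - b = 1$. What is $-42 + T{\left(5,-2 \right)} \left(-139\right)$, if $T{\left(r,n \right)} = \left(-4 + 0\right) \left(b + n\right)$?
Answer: $-598$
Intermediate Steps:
$b = 1$ ($b = 2 - 1 = 1$)
$T{\left(r,n \right)} = -4 - 4 n$ ($T{\left(r,n \right)} = \left(-4 + 0\right) \left(1 + n\right) = - 4 \left(1 + n\right) = -4 - 4 n$)
$-42 + T{\left(5,-2 \right)} \left(-139\right) = -42 + \left(-4 - -8\right) \left(-139\right) = -42 + \left(-4 + 8\right) \left(-139\right) = -42 + 4 \left(-139\right) = -42 - 556 = -598$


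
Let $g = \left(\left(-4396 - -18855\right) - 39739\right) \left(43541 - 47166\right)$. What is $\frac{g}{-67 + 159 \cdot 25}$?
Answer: $\frac{22910000}{977} \approx 23449.0$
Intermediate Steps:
$g = 91640000$ ($g = \left(\left(-4396 + 18855\right) - 39739\right) \left(-3625\right) = \left(14459 - 39739\right) \left(-3625\right) = \left(-25280\right) \left(-3625\right) = 91640000$)
$\frac{g}{-67 + 159 \cdot 25} = \frac{91640000}{-67 + 159 \cdot 25} = \frac{91640000}{-67 + 3975} = \frac{91640000}{3908} = 91640000 \cdot \frac{1}{3908} = \frac{22910000}{977}$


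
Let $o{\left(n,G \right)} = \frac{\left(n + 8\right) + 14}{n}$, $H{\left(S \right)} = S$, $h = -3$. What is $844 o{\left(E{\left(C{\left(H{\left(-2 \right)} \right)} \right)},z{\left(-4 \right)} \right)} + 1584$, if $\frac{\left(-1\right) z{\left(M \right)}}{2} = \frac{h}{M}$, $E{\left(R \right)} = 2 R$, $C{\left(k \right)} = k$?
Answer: $-2214$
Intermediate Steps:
$z{\left(M \right)} = \frac{6}{M}$ ($z{\left(M \right)} = - 2 \left(- \frac{3}{M}\right) = \frac{6}{M}$)
$o{\left(n,G \right)} = \frac{22 + n}{n}$ ($o{\left(n,G \right)} = \frac{\left(8 + n\right) + 14}{n} = \frac{22 + n}{n}$)
$844 o{\left(E{\left(C{\left(H{\left(-2 \right)} \right)} \right)},z{\left(-4 \right)} \right)} + 1584 = 844 \frac{22 + 2 \left(-2\right)}{2 \left(-2\right)} + 1584 = 844 \frac{22 - 4}{-4} + 1584 = 844 \left(\left(- \frac{1}{4}\right) 18\right) + 1584 = 844 \left(- \frac{9}{2}\right) + 1584 = -3798 + 1584 = -2214$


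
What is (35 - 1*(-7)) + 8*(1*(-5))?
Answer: 2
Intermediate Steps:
(35 - 1*(-7)) + 8*(1*(-5)) = (35 + 7) + 8*(-5) = 42 - 40 = 2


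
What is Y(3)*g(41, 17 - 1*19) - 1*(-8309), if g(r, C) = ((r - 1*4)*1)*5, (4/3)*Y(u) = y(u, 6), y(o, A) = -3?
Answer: 31571/4 ≈ 7892.8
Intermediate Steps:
Y(u) = -9/4 (Y(u) = (3/4)*(-3) = -9/4)
g(r, C) = -20 + 5*r (g(r, C) = ((r - 4)*1)*5 = ((-4 + r)*1)*5 = (-4 + r)*5 = -20 + 5*r)
Y(3)*g(41, 17 - 1*19) - 1*(-8309) = -9*(-20 + 5*41)/4 - 1*(-8309) = -9*(-20 + 205)/4 + 8309 = -9/4*185 + 8309 = -1665/4 + 8309 = 31571/4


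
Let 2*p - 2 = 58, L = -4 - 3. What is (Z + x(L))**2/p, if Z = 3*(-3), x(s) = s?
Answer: 128/15 ≈ 8.5333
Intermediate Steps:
L = -7
p = 30 (p = 1 + (1/2)*58 = 1 + 29 = 30)
Z = -9
(Z + x(L))**2/p = (-9 - 7)**2/30 = (-16)**2*(1/30) = 256*(1/30) = 128/15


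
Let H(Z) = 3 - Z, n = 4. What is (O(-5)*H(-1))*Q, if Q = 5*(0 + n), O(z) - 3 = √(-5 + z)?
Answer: 240 + 80*I*√10 ≈ 240.0 + 252.98*I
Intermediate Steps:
O(z) = 3 + √(-5 + z)
Q = 20 (Q = 5*(0 + 4) = 5*4 = 20)
(O(-5)*H(-1))*Q = ((3 + √(-5 - 5))*(3 - 1*(-1)))*20 = ((3 + √(-10))*(3 + 1))*20 = ((3 + I*√10)*4)*20 = (12 + 4*I*√10)*20 = 240 + 80*I*√10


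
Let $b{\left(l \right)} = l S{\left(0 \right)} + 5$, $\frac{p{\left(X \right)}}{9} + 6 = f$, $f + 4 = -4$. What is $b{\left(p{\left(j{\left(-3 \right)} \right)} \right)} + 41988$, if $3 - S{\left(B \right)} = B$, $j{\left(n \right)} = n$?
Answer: $41615$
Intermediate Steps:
$f = -8$ ($f = -4 - 4 = -8$)
$S{\left(B \right)} = 3 - B$
$p{\left(X \right)} = -126$ ($p{\left(X \right)} = -54 + 9 \left(-8\right) = -54 - 72 = -126$)
$b{\left(l \right)} = 5 + 3 l$ ($b{\left(l \right)} = l \left(3 - 0\right) + 5 = l \left(3 + 0\right) + 5 = l 3 + 5 = 3 l + 5 = 5 + 3 l$)
$b{\left(p{\left(j{\left(-3 \right)} \right)} \right)} + 41988 = \left(5 + 3 \left(-126\right)\right) + 41988 = \left(5 - 378\right) + 41988 = -373 + 41988 = 41615$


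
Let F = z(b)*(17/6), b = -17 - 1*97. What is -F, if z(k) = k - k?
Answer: 0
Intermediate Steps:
b = -114 (b = -17 - 97 = -114)
z(k) = 0
F = 0 (F = 0*(17/6) = 0)
-F = -1*0 = 0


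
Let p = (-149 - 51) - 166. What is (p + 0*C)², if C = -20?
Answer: 133956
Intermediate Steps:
p = -366 (p = -200 - 166 = -366)
(p + 0*C)² = (-366 + 0*(-20))² = (-366 + 0)² = (-366)² = 133956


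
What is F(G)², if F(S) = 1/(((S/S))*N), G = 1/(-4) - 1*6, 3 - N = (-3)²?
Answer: 1/36 ≈ 0.027778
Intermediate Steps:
N = -6 (N = 3 - 1*(-3)² = 3 - 1*9 = 3 - 9 = -6)
G = -25/4 (G = -¼ - 6 = -25/4 ≈ -6.2500)
F(S) = -⅙ (F(S) = 1/((S/S)*(-6)) = -⅙/1 = 1*(-⅙) = -⅙)
F(G)² = (-⅙)² = 1/36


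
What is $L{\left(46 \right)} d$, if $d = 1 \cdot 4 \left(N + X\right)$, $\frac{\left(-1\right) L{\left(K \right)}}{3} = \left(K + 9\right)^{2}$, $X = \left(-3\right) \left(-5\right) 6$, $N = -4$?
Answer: $-3121800$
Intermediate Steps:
$X = 90$ ($X = 15 \cdot 6 = 90$)
$L{\left(K \right)} = - 3 \left(9 + K\right)^{2}$ ($L{\left(K \right)} = - 3 \left(K + 9\right)^{2} = - 3 \left(9 + K\right)^{2}$)
$d = 344$ ($d = 1 \cdot 4 \left(-4 + 90\right) = 4 \cdot 86 = 344$)
$L{\left(46 \right)} d = - 3 \left(9 + 46\right)^{2} \cdot 344 = - 3 \cdot 55^{2} \cdot 344 = \left(-3\right) 3025 \cdot 344 = \left(-9075\right) 344 = -3121800$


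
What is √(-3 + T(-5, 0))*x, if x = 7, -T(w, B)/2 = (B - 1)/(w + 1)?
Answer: 7*I*√14/2 ≈ 13.096*I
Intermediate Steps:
T(w, B) = -2*(-1 + B)/(1 + w) (T(w, B) = -2*(B - 1)/(w + 1) = -2*(-1 + B)/(1 + w))
√(-3 + T(-5, 0))*x = √(-3 + 2*(1 - 1*0)/(1 - 5))*7 = √(-3 + 2*(1 + 0)/(-4))*7 = √(-3 + 2*(-¼)*1)*7 = √(-3 - ½)*7 = √(-7/2)*7 = (I*√14/2)*7 = 7*I*√14/2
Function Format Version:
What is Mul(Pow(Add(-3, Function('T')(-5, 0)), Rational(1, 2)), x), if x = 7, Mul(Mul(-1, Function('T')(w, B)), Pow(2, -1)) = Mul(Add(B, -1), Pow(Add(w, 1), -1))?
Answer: Mul(Rational(7, 2), I, Pow(14, Rational(1, 2))) ≈ Mul(13.096, I)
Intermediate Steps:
Function('T')(w, B) = Mul(-2, Pow(Add(1, w), -1), Add(-1, B)) (Function('T')(w, B) = Mul(-2, Mul(Add(B, -1), Pow(Add(w, 1), -1))) = Mul(-2, Mul(Add(-1, B), Pow(Add(1, w), -1))) = Mul(-2, Mul(Pow(Add(1, w), -1), Add(-1, B))) = Mul(-2, Pow(Add(1, w), -1), Add(-1, B)))
Mul(Pow(Add(-3, Function('T')(-5, 0)), Rational(1, 2)), x) = Mul(Pow(Add(-3, Mul(2, Pow(Add(1, -5), -1), Add(1, Mul(-1, 0)))), Rational(1, 2)), 7) = Mul(Pow(Add(-3, Mul(2, Pow(-4, -1), Add(1, 0))), Rational(1, 2)), 7) = Mul(Pow(Add(-3, Mul(2, Rational(-1, 4), 1)), Rational(1, 2)), 7) = Mul(Pow(Add(-3, Rational(-1, 2)), Rational(1, 2)), 7) = Mul(Pow(Rational(-7, 2), Rational(1, 2)), 7) = Mul(Mul(Rational(1, 2), I, Pow(14, Rational(1, 2))), 7) = Mul(Rational(7, 2), I, Pow(14, Rational(1, 2)))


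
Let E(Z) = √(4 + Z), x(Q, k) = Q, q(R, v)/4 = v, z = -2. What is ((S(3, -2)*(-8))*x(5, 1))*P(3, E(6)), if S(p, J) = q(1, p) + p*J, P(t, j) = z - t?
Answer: 1200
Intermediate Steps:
q(R, v) = 4*v
P(t, j) = -2 - t
S(p, J) = 4*p + J*p (S(p, J) = 4*p + p*J = 4*p + J*p)
((S(3, -2)*(-8))*x(5, 1))*P(3, E(6)) = (((3*(4 - 2))*(-8))*5)*(-2 - 1*3) = (((3*2)*(-8))*5)*(-2 - 3) = ((6*(-8))*5)*(-5) = -48*5*(-5) = -240*(-5) = 1200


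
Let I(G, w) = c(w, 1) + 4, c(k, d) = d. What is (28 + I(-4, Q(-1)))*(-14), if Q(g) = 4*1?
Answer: -462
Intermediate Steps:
Q(g) = 4
I(G, w) = 5 (I(G, w) = 1 + 4 = 5)
(28 + I(-4, Q(-1)))*(-14) = (28 + 5)*(-14) = 33*(-14) = -462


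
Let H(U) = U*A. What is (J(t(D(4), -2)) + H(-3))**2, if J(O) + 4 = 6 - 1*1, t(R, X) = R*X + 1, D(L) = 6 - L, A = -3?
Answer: 100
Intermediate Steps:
t(R, X) = 1 + R*X
H(U) = -3*U (H(U) = U*(-3) = -3*U)
J(O) = 1 (J(O) = -4 + (6 - 1*1) = -4 + (6 - 1) = -4 + 5 = 1)
(J(t(D(4), -2)) + H(-3))**2 = (1 - 3*(-3))**2 = (1 + 9)**2 = 10**2 = 100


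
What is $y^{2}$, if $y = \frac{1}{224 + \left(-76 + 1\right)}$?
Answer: $\frac{1}{22201} \approx 4.5043 \cdot 10^{-5}$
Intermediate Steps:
$y = \frac{1}{149}$ ($y = \frac{1}{224 - 75} = \frac{1}{149} \approx 0.0067114$)
$y^{2} = \left(\frac{1}{149}\right)^{2} = \frac{1}{22201}$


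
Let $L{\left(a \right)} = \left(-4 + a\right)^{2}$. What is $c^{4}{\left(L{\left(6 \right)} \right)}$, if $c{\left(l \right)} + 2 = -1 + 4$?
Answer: $1$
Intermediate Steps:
$c{\left(l \right)} = 1$ ($c{\left(l \right)} = -2 + \left(-1 + 4\right) = -2 + 3 = 1$)
$c^{4}{\left(L{\left(6 \right)} \right)} = 1^{4} = 1$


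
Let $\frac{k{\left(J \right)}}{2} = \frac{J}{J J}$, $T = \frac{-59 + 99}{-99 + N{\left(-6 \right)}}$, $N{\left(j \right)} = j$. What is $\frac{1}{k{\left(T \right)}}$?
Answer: $- \frac{4}{21} \approx -0.19048$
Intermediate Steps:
$T = - \frac{8}{21}$ ($T = \frac{-59 + 99}{-99 - 6} = \frac{40}{-105} = 40 \left(- \frac{1}{105}\right) = - \frac{8}{21} \approx -0.38095$)
$k{\left(J \right)} = \frac{2}{J}$ ($k{\left(J \right)} = 2 \frac{J}{J J} = 2 \frac{J}{J^{2}} = \frac{2}{J}$)
$\frac{1}{k{\left(T \right)}} = \frac{1}{2 \frac{1}{- \frac{8}{21}}} = \frac{1}{2 \left(- \frac{21}{8}\right)} = \frac{1}{- \frac{21}{4}} = - \frac{4}{21}$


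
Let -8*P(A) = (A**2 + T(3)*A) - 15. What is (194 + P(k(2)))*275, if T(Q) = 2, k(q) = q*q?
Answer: 424325/8 ≈ 53041.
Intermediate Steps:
k(q) = q**2
P(A) = 15/8 - A/4 - A**2/8 (P(A) = -((A**2 + 2*A) - 15)/8 = -(-15 + A**2 + 2*A)/8 = 15/8 - A/4 - A**2/8)
(194 + P(k(2)))*275 = (194 + (15/8 - 1/4*2**2 - (2**2)**2/8))*275 = (194 + (15/8 - 1/4*4 - 1/8*4**2))*275 = (194 + (15/8 - 1 - 1/8*16))*275 = (194 + (15/8 - 1 - 2))*275 = (194 - 9/8)*275 = (1543/8)*275 = 424325/8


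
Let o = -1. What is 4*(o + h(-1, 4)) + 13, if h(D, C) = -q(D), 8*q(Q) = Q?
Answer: 19/2 ≈ 9.5000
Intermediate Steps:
q(Q) = Q/8
h(D, C) = -D/8
4*(o + h(-1, 4)) + 13 = 4*(-1 - 1/8*(-1)) + 13 = 4*(-1 + 1/8) + 13 = 4*(-7/8) + 13 = -7/2 + 13 = 19/2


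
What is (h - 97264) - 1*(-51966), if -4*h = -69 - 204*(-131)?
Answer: -207847/4 ≈ -51962.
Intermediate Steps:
h = -26655/4 (h = -(-69 - 204*(-131))/4 = -(-69 + 26724)/4 = -1/4*26655 = -26655/4 ≈ -6663.8)
(h - 97264) - 1*(-51966) = (-26655/4 - 97264) - 1*(-51966) = -415711/4 + 51966 = -207847/4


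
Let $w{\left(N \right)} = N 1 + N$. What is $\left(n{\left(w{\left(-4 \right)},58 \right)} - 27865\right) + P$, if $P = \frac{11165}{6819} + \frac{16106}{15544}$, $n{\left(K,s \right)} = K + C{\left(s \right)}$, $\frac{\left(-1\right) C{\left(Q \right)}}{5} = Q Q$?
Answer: $- \frac{2368465210937}{52997268} \approx -44690.0$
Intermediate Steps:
$C{\left(Q \right)} = - 5 Q^{2}$ ($C{\left(Q \right)} = - 5 Q Q = - 5 Q^{2}$)
$w{\left(N \right)} = 2 N$ ($w{\left(N \right)} = N + N = 2 N$)
$n{\left(K,s \right)} = K - 5 s^{2}$
$P = \frac{141687787}{52997268}$ ($P = 11165 \cdot \frac{1}{6819} + 16106 \cdot \frac{1}{15544} = \frac{11165}{6819} + \frac{8053}{7772} = \frac{141687787}{52997268} \approx 2.6735$)
$\left(n{\left(w{\left(-4 \right)},58 \right)} - 27865\right) + P = \left(\left(2 \left(-4\right) - 5 \cdot 58^{2}\right) - 27865\right) + \frac{141687787}{52997268} = \left(\left(-8 - 16820\right) - 27865\right) + \frac{141687787}{52997268} = \left(-16828 - 27865\right) + \frac{141687787}{52997268} = -44693 + \frac{141687787}{52997268} = - \frac{2368465210937}{52997268}$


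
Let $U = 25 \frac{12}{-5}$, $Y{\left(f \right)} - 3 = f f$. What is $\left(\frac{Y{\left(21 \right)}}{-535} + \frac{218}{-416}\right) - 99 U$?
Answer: $\frac{660852533}{111280} \approx 5938.6$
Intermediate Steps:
$Y{\left(f \right)} = 3 + f^{2}$ ($Y{\left(f \right)} = 3 + f f = 3 + f^{2}$)
$U = -60$ ($U = 25 \cdot 12 \left(- \frac{1}{5}\right) = 25 \left(- \frac{12}{5}\right) = -60$)
$\left(\frac{Y{\left(21 \right)}}{-535} + \frac{218}{-416}\right) - 99 U = \left(\frac{3 + 21^{2}}{-535} + \frac{218}{-416}\right) - -5940 = \left(\left(3 + 441\right) \left(- \frac{1}{535}\right) + 218 \left(- \frac{1}{416}\right)\right) + 5940 = \left(444 \left(- \frac{1}{535}\right) - \frac{109}{208}\right) + 5940 = \left(- \frac{444}{535} - \frac{109}{208}\right) + 5940 = - \frac{150667}{111280} + 5940 = \frac{660852533}{111280}$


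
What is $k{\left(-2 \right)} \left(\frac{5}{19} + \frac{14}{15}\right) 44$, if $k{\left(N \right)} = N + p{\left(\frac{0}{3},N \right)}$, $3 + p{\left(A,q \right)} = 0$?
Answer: $- \frac{15004}{57} \approx -263.23$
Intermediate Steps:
$p{\left(A,q \right)} = -3$ ($p{\left(A,q \right)} = -3 + 0 = -3$)
$k{\left(N \right)} = -3 + N$ ($k{\left(N \right)} = N - 3 = -3 + N$)
$k{\left(-2 \right)} \left(\frac{5}{19} + \frac{14}{15}\right) 44 = \left(-3 - 2\right) \left(\frac{5}{19} + \frac{14}{15}\right) 44 = - 5 \left(5 \cdot \frac{1}{19} + 14 \cdot \frac{1}{15}\right) 44 = - 5 \left(\frac{5}{19} + \frac{14}{15}\right) 44 = \left(-5\right) \frac{341}{285} \cdot 44 = \left(- \frac{341}{57}\right) 44 = - \frac{15004}{57}$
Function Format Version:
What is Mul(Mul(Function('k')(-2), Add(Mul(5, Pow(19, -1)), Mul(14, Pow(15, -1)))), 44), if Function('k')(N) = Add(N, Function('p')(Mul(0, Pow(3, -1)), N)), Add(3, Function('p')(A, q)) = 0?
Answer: Rational(-15004, 57) ≈ -263.23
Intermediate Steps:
Function('p')(A, q) = -3 (Function('p')(A, q) = Add(-3, 0) = -3)
Function('k')(N) = Add(-3, N) (Function('k')(N) = Add(N, -3) = Add(-3, N))
Mul(Mul(Function('k')(-2), Add(Mul(5, Pow(19, -1)), Mul(14, Pow(15, -1)))), 44) = Mul(Mul(Add(-3, -2), Add(Mul(5, Pow(19, -1)), Mul(14, Pow(15, -1)))), 44) = Mul(Mul(-5, Add(Mul(5, Rational(1, 19)), Mul(14, Rational(1, 15)))), 44) = Mul(Mul(-5, Add(Rational(5, 19), Rational(14, 15))), 44) = Mul(Mul(-5, Rational(341, 285)), 44) = Mul(Rational(-341, 57), 44) = Rational(-15004, 57)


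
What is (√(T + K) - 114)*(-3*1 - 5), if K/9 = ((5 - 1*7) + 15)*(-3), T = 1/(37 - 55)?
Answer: 912 - 4*I*√12638/3 ≈ 912.0 - 149.89*I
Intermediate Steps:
T = -1/18 (T = 1/(-18) = -1/18 ≈ -0.055556)
K = -351 (K = 9*(((5 - 1*7) + 15)*(-3)) = 9*(((5 - 7) + 15)*(-3)) = 9*((-2 + 15)*(-3)) = 9*(13*(-3)) = 9*(-39) = -351)
(√(T + K) - 114)*(-3*1 - 5) = (√(-1/18 - 351) - 114)*(-3*1 - 5) = (√(-6319/18) - 114)*(-3 - 5) = (I*√12638/6 - 114)*(-8) = (-114 + I*√12638/6)*(-8) = 912 - 4*I*√12638/3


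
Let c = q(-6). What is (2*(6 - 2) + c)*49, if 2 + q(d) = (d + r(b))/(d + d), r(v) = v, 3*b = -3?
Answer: 3871/12 ≈ 322.58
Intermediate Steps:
b = -1 (b = (⅓)*(-3) = -1)
q(d) = -2 + (-1 + d)/(2*d) (q(d) = -2 + (d - 1)/(d + d) = -2 + (-1 + d)/((2*d)) = -2 + (-1 + d)*(1/(2*d)) = -2 + (-1 + d)/(2*d))
c = -17/12 (c = (½)*(-1 - 3*(-6))/(-6) = (½)*(-⅙)*(-1 + 18) = (½)*(-⅙)*17 = -17/12 ≈ -1.4167)
(2*(6 - 2) + c)*49 = (2*(6 - 2) - 17/12)*49 = (2*4 - 17/12)*49 = (8 - 17/12)*49 = (79/12)*49 = 3871/12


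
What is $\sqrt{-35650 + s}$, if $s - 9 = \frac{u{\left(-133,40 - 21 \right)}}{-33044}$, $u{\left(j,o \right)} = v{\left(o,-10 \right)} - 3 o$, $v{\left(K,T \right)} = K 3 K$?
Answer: $\frac{i \sqrt{9729163342030}}{16522} \approx 188.79 i$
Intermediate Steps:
$v{\left(K,T \right)} = 3 K^{2}$ ($v{\left(K,T \right)} = 3 K K = 3 K^{2}$)
$u{\left(j,o \right)} = - 3 o + 3 o^{2}$ ($u{\left(j,o \right)} = 3 o^{2} - 3 o = - 3 o + 3 o^{2}$)
$s = \frac{148185}{16522}$ ($s = 9 + \frac{3 \left(40 - 21\right) \left(-1 + \left(40 - 21\right)\right)}{-33044} = 9 + 3 \cdot 19 \left(-1 + 19\right) \left(- \frac{1}{33044}\right) = 9 + 3 \cdot 19 \cdot 18 \left(- \frac{1}{33044}\right) = 9 + 1026 \left(- \frac{1}{33044}\right) = 9 - \frac{513}{16522} = \frac{148185}{16522} \approx 8.9689$)
$\sqrt{-35650 + s} = \sqrt{-35650 + \frac{148185}{16522}} = \sqrt{- \frac{588861115}{16522}} = \frac{i \sqrt{9729163342030}}{16522}$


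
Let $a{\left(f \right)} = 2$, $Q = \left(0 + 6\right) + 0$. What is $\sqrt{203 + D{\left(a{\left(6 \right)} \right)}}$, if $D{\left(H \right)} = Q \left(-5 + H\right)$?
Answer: $\sqrt{185} \approx 13.601$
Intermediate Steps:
$Q = 6$ ($Q = 6 + 0 = 6$)
$D{\left(H \right)} = -30 + 6 H$ ($D{\left(H \right)} = 6 \left(-5 + H\right) = -30 + 6 H$)
$\sqrt{203 + D{\left(a{\left(6 \right)} \right)}} = \sqrt{203 + \left(-30 + 6 \cdot 2\right)} = \sqrt{203 + \left(-30 + 12\right)} = \sqrt{203 - 18} = \sqrt{185}$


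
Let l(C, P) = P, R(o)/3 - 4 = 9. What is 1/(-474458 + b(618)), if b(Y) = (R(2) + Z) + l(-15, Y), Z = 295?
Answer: -1/473506 ≈ -2.1119e-6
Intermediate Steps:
R(o) = 39 (R(o) = 12 + 3*9 = 12 + 27 = 39)
b(Y) = 334 + Y (b(Y) = (39 + 295) + Y = 334 + Y)
1/(-474458 + b(618)) = 1/(-474458 + (334 + 618)) = 1/(-474458 + 952) = 1/(-473506) = -1/473506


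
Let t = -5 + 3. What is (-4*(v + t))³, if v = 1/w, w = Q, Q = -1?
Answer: 1728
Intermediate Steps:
w = -1
t = -2
v = -1 (v = 1/(-1) = -1)
(-4*(v + t))³ = (-4*(-1 - 2))³ = (-4*(-3))³ = 12³ = 1728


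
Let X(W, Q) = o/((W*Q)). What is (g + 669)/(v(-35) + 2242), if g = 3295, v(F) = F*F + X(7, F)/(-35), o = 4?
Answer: 33991300/29729529 ≈ 1.1434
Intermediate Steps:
X(W, Q) = 4/(Q*W) (X(W, Q) = 4/((W*Q)) = 4/((Q*W)) = 4*(1/(Q*W)) = 4/(Q*W))
v(F) = F**2 - 4/(245*F) (v(F) = F*F + (4/(F*7))/(-35) = F**2 + (4*(1/7)/F)*(-1/35) = F**2 + (4/(7*F))*(-1/35) = F**2 - 4/(245*F))
(g + 669)/(v(-35) + 2242) = (3295 + 669)/((-4/245 + (-35)**3)/(-35) + 2242) = 3964/(-(-4/245 - 42875)/35 + 2242) = 3964/(-1/35*(-10504379/245) + 2242) = 3964/(10504379/8575 + 2242) = 3964/(29729529/8575) = 3964*(8575/29729529) = 33991300/29729529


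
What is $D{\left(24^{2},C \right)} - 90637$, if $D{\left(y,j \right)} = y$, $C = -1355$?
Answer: $-90061$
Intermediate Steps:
$D{\left(24^{2},C \right)} - 90637 = 24^{2} - 90637 = 576 - 90637 = -90061$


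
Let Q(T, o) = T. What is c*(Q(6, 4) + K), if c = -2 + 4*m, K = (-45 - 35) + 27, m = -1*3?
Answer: 658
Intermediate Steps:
m = -3
K = -53 (K = -80 + 27 = -53)
c = -14 (c = -2 + 4*(-3) = -2 - 12 = -14)
c*(Q(6, 4) + K) = -14*(6 - 53) = -14*(-47) = 658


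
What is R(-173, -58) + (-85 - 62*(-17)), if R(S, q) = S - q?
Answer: 854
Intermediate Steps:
R(-173, -58) + (-85 - 62*(-17)) = (-173 - 1*(-58)) + (-85 - 62*(-17)) = (-173 + 58) + (-85 + 1054) = -115 + 969 = 854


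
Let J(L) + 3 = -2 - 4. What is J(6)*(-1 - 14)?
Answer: 135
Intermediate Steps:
J(L) = -9 (J(L) = -3 + (-2 - 4) = -3 - 6 = -9)
J(6)*(-1 - 14) = -9*(-1 - 14) = -9*(-15) = 135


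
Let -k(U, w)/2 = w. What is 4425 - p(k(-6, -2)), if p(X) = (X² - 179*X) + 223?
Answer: 4902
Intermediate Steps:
k(U, w) = -2*w
p(X) = 223 + X² - 179*X
4425 - p(k(-6, -2)) = 4425 - (223 + (-2*(-2))² - (-358)*(-2)) = 4425 - (223 + 4² - 179*4) = 4425 - (223 + 16 - 716) = 4425 - 1*(-477) = 4425 + 477 = 4902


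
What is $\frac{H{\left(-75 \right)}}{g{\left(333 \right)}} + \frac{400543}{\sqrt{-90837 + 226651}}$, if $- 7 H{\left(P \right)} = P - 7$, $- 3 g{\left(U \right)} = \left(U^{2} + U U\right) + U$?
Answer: $- \frac{82}{518259} + \frac{400543 \sqrt{135814}}{135814} \approx 1086.9$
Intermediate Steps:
$g{\left(U \right)} = - \frac{2 U^{2}}{3} - \frac{U}{3}$ ($g{\left(U \right)} = - \frac{\left(U^{2} + U U\right) + U}{3} = - \frac{\left(U^{2} + U^{2}\right) + U}{3} = - \frac{2 U^{2} + U}{3} = - \frac{U + 2 U^{2}}{3} = - \frac{2 U^{2}}{3} - \frac{U}{3}$)
$H{\left(P \right)} = 1 - \frac{P}{7}$ ($H{\left(P \right)} = - \frac{P - 7}{7} = - \frac{-7 + P}{7} = 1 - \frac{P}{7}$)
$\frac{H{\left(-75 \right)}}{g{\left(333 \right)}} + \frac{400543}{\sqrt{-90837 + 226651}} = \frac{1 - - \frac{75}{7}}{\left(- \frac{1}{3}\right) 333 \left(1 + 2 \cdot 333\right)} + \frac{400543}{\sqrt{-90837 + 226651}} = \frac{1 + \frac{75}{7}}{\left(- \frac{1}{3}\right) 333 \left(1 + 666\right)} + \frac{400543}{\sqrt{135814}} = \frac{82}{7 \left(\left(- \frac{1}{3}\right) 333 \cdot 667\right)} + 400543 \frac{\sqrt{135814}}{135814} = \frac{82}{7 \left(-74037\right)} + \frac{400543 \sqrt{135814}}{135814} = \frac{82}{7} \left(- \frac{1}{74037}\right) + \frac{400543 \sqrt{135814}}{135814} = - \frac{82}{518259} + \frac{400543 \sqrt{135814}}{135814}$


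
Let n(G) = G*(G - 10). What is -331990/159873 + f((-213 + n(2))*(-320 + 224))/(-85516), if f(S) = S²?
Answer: -19323603198082/3417924867 ≈ -5653.6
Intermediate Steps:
n(G) = G*(-10 + G)
-331990/159873 + f((-213 + n(2))*(-320 + 224))/(-85516) = -331990/159873 + ((-213 + 2*(-10 + 2))*(-320 + 224))²/(-85516) = -331990*1/159873 + ((-213 + 2*(-8))*(-96))²*(-1/85516) = -331990/159873 + ((-213 - 16)*(-96))²*(-1/85516) = -331990/159873 + (-229*(-96))²*(-1/85516) = -331990/159873 + 21984²*(-1/85516) = -331990/159873 + 483296256*(-1/85516) = -331990/159873 - 120824064/21379 = -19323603198082/3417924867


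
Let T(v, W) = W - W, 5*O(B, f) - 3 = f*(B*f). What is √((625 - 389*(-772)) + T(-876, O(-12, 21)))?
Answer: 3*√33437 ≈ 548.57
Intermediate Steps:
O(B, f) = ⅗ + B*f²/5 (O(B, f) = ⅗ + (f*(B*f))/5 = ⅗ + (B*f²)/5 = ⅗ + B*f²/5)
T(v, W) = 0
√((625 - 389*(-772)) + T(-876, O(-12, 21))) = √((625 - 389*(-772)) + 0) = √((625 + 300308) + 0) = √(300933 + 0) = √300933 = 3*√33437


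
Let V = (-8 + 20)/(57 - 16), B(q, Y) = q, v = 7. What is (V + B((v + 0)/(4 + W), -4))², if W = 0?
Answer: 112225/26896 ≈ 4.1726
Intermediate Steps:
V = 12/41 ≈ 0.29268
(V + B((v + 0)/(4 + W), -4))² = (12/41 + (7 + 0)/(4 + 0))² = (12/41 + 7/4)² = (335/164)² = 112225/26896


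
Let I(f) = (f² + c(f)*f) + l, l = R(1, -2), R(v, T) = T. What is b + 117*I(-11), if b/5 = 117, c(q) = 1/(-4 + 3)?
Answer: 15795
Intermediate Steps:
c(q) = -1 (c(q) = 1/(-1) = -1)
l = -2
b = 585 (b = 5*117 = 585)
I(f) = -2 + f² - f (I(f) = (f² - f) - 2 = -2 + f² - f)
b + 117*I(-11) = 585 + 117*(-2 + (-11)² - 1*(-11)) = 585 + 117*(-2 + 121 + 11) = 585 + 117*130 = 585 + 15210 = 15795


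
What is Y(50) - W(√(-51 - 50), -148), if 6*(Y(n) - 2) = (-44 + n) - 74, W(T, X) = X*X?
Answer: -65740/3 ≈ -21913.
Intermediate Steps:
W(T, X) = X²
Y(n) = -53/3 + n/6 (Y(n) = 2 + ((-44 + n) - 74)/6 = 2 + (-118 + n)/6 = 2 + (-59/3 + n/6) = -53/3 + n/6)
Y(50) - W(√(-51 - 50), -148) = (-53/3 + (⅙)*50) - 1*(-148)² = (-53/3 + 25/3) - 1*21904 = -28/3 - 21904 = -65740/3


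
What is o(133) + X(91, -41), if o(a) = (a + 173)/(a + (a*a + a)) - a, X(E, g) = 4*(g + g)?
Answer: -919661/1995 ≈ -460.98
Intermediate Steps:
X(E, g) = 8*g (X(E, g) = 4*(2*g) = 8*g)
o(a) = -a + (173 + a)/(a**2 + 2*a) (o(a) = (173 + a)/(a + (a**2 + a)) - a = (173 + a)/(a + (a + a**2)) - a = (173 + a)/(a**2 + 2*a) - a = -a + (173 + a)/(a**2 + 2*a))
o(133) + X(91, -41) = (173 + 133 - 1*133**3 - 2*133**2)/(133*(2 + 133)) + 8*(-41) = (1/133)*(173 + 133 - 1*2352637 - 2*17689)/135 - 328 = (1/133)*(1/135)*(173 + 133 - 2352637 - 35378) - 328 = (1/133)*(1/135)*(-2387709) - 328 = -265301/1995 - 328 = -919661/1995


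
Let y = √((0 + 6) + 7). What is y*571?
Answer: 571*√13 ≈ 2058.8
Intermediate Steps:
y = √13 (y = √(6 + 7) = √13 ≈ 3.6056)
y*571 = √13*571 = 571*√13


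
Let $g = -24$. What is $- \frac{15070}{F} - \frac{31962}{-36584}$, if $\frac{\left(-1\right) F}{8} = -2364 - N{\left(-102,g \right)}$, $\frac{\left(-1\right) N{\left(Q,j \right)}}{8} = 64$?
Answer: $- \frac{4860743}{33876784} \approx -0.14348$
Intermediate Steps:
$N{\left(Q,j \right)} = -512$ ($N{\left(Q,j \right)} = \left(-8\right) 64 = -512$)
$F = 14816$ ($F = - 8 \left(-2364 - -512\right) = - 8 \left(-2364 + 512\right) = \left(-8\right) \left(-1852\right) = 14816$)
$- \frac{15070}{F} - \frac{31962}{-36584} = - \frac{15070}{14816} - \frac{31962}{-36584} = \left(-15070\right) \frac{1}{14816} - - \frac{15981}{18292} = - \frac{7535}{7408} + \frac{15981}{18292} = - \frac{4860743}{33876784}$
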